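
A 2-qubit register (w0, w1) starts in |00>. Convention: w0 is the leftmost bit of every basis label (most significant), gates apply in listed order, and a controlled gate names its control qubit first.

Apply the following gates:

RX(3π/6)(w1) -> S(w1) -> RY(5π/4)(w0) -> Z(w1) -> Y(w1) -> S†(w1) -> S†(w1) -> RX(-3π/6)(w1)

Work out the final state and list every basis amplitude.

After the circuit, the state carries amplitude -sqrt(2 - sqrt(2))/4 - I*sqrt(2 - sqrt(2))/4 on |00>, sqrt(2 - sqrt(2))/4 + I*sqrt(2 - sqrt(2))/4 on |01>, sqrt(sqrt(2) + 2)/4 + I*sqrt(sqrt(2) + 2)/4 on |10>, -sqrt(sqrt(2) + 2)/4 - I*sqrt(sqrt(2) + 2)/4 on |11>.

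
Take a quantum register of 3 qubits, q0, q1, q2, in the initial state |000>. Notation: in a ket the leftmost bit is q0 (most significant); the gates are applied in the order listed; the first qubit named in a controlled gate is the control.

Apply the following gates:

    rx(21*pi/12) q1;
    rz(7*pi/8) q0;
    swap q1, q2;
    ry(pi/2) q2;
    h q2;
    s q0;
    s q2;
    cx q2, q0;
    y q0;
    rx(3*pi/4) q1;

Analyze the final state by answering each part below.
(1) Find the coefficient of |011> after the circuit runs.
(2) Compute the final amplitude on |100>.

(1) The amplitude on |011> is -sqrt(2)*exp(9*I*pi/16)/4.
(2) The amplitude on |100> is -sqrt(2)*exp(I*pi/16)/4.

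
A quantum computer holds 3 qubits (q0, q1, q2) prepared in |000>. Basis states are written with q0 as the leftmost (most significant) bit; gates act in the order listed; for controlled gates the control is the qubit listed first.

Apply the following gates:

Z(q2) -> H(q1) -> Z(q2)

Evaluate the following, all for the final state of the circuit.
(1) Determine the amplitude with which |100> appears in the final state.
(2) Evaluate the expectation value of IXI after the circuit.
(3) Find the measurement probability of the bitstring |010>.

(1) The final state's coefficient on |100> equals 0.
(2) In the final state, IXI has expectation 1.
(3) A full measurement returns |010> with probability 1/2.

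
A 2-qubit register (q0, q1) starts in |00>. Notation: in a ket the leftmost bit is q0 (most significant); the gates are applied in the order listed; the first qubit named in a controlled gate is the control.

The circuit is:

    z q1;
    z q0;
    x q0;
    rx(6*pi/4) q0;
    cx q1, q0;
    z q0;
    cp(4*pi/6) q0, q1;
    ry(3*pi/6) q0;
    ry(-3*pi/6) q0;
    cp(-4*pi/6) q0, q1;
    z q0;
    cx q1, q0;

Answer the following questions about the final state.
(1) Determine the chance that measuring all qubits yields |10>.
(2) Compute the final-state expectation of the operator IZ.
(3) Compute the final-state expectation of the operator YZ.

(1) Outcome |10> occurs with probability 1/2. Key observation: steps 5-12 multiply out to the identity, so the circuit reduces to the remaining gates.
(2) The expectation value of IZ is 1.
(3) In the final state, YZ has expectation -1.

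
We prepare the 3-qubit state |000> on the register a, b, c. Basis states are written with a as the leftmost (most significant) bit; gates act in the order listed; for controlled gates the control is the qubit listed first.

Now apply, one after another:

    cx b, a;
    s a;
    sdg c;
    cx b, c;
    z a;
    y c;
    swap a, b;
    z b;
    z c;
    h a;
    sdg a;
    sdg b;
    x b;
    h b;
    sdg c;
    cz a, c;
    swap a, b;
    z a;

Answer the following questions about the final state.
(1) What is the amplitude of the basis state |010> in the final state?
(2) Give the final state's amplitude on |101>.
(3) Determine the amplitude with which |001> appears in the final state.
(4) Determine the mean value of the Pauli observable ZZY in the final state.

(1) The amplitude on |010> is 0.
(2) The amplitude on |101> is -1/2.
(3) |001> carries amplitude -1/2 in the final state.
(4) In the final state, ZZY has expectation 0.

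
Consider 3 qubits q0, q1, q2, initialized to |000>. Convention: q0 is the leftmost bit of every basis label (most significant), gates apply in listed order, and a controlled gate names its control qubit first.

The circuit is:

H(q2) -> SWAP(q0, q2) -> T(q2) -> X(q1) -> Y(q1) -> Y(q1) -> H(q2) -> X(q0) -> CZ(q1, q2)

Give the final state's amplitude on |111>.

The final state's coefficient on |111> equals -1/2.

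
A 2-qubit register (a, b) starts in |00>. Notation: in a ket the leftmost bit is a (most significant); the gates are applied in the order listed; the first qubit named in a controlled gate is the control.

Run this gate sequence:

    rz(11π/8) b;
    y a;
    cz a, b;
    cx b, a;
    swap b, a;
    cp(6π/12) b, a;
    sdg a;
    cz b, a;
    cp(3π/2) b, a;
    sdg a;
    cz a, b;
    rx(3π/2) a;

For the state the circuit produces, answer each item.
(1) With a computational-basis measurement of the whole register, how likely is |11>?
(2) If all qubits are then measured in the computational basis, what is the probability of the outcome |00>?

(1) A full measurement returns |11> with probability 1/2.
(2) The probability of measuring |00> is 0.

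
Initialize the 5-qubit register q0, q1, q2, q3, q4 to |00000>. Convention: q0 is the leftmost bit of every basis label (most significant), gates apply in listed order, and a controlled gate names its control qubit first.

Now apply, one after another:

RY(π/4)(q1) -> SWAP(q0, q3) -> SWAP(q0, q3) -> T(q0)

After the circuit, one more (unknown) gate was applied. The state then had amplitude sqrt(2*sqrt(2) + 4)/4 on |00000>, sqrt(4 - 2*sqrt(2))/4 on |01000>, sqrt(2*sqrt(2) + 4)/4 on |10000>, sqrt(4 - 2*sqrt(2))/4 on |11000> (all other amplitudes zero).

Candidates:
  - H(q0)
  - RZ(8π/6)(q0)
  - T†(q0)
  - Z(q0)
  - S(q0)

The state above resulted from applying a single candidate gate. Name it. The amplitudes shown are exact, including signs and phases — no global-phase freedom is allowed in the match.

The applied gate was H(q0).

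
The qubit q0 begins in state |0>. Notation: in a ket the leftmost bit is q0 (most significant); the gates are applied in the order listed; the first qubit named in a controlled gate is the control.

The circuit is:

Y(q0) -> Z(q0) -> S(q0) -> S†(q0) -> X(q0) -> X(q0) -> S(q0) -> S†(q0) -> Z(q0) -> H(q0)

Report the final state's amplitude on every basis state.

After the circuit, the state carries amplitude sqrt(2)*I/2 on |0>, -sqrt(2)*I/2 on |1>. Key observation: steps 3-8 multiply out to the identity, so the circuit reduces to the remaining gates.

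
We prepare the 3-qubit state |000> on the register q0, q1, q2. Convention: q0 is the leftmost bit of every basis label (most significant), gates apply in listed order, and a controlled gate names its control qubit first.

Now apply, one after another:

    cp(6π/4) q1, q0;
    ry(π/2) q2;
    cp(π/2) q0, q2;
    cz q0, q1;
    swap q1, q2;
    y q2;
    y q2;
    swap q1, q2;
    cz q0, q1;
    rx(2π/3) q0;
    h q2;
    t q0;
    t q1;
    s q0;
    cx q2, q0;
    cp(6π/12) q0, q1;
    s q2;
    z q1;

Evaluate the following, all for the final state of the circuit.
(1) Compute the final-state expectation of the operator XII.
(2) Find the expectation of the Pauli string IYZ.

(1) The expectation value of XII is sqrt(6)/4. Key observation: steps 4-9 multiply out to the identity, so the circuit reduces to the remaining gates.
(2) In the final state, IYZ has expectation 0.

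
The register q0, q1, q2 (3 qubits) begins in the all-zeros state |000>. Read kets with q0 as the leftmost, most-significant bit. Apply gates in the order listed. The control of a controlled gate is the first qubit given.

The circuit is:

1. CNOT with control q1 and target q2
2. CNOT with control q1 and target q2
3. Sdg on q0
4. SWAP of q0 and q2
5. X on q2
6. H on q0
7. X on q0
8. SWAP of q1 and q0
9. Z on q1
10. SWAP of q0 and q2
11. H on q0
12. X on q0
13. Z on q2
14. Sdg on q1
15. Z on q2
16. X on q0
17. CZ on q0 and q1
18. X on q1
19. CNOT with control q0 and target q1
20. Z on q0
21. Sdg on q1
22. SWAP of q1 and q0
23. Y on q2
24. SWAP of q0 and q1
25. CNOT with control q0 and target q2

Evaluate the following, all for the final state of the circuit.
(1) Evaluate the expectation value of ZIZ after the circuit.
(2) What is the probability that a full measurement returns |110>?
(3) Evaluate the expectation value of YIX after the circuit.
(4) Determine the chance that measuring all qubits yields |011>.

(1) The expectation value of ZIZ is -1.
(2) The probability of measuring |110> is 1/4.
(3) The observable YIX averages to -1.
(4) Outcome |011> occurs with probability 1/4.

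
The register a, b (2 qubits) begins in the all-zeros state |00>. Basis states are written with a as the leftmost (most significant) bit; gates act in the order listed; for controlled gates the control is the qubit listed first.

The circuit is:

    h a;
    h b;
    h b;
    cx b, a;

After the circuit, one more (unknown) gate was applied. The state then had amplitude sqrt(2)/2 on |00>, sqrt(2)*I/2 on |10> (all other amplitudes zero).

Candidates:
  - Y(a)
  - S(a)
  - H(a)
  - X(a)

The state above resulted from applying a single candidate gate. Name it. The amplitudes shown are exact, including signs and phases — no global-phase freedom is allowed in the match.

The applied gate was S(a). Key observation: the block from step 2 through step 3 cancels to the identity and can be dropped.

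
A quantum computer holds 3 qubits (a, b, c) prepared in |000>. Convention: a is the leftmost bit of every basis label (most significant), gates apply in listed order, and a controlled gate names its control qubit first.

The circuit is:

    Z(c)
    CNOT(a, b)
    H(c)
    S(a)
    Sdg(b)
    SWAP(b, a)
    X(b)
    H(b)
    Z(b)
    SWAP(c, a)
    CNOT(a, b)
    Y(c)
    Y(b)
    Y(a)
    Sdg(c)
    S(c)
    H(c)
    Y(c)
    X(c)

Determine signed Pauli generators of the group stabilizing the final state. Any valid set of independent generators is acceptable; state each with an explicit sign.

The stabilizer group can be generated by -XII, -IXI, +IIX, among other valid generating sets.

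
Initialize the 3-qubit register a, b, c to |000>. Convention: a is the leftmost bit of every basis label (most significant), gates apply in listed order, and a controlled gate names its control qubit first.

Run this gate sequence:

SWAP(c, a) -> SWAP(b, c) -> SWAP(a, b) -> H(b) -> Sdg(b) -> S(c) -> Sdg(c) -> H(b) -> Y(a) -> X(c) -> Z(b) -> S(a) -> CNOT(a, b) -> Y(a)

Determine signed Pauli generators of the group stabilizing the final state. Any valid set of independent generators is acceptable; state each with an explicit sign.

One valid set of independent stabilizer generators is +IYI, +ZII, -IIZ (any independent generating set of the same group is equally correct).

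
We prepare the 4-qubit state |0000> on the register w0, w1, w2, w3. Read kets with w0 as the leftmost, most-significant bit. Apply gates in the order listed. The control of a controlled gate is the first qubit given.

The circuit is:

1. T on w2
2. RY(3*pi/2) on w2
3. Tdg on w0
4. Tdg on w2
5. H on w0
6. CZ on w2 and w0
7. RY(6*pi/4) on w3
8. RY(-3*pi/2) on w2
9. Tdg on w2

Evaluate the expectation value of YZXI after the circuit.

The expectation value of YZXI is -1/2.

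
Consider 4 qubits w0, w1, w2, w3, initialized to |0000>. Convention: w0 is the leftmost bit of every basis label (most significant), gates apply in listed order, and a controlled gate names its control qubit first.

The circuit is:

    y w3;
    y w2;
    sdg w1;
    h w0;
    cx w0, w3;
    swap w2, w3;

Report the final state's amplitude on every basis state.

After the circuit, the state carries amplitude -sqrt(2)/2 on |0011>, -sqrt(2)/2 on |1001>, and 0 on every other basis state.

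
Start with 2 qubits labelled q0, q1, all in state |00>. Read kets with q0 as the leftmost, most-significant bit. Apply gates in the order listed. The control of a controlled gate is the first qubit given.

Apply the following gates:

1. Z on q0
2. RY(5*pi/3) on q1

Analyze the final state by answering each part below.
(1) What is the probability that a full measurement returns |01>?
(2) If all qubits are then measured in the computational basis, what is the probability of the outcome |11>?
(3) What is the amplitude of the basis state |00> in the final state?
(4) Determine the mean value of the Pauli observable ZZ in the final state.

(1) A full measurement returns |01> with probability 1/4.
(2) Outcome |11> occurs with probability 0.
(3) The final state's coefficient on |00> equals -sqrt(3)/2.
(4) The expectation value of ZZ is 1/2.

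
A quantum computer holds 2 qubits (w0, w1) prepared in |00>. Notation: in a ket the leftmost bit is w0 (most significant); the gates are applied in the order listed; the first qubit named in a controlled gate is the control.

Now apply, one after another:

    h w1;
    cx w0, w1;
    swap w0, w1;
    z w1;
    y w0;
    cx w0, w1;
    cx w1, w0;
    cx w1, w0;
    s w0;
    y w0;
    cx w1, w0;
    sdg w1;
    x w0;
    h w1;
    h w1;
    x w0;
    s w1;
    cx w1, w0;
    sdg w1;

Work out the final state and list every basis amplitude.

The final amplitudes are 0 on |00>, sqrt(2)/2 on |01>, sqrt(2)/2 on |10>, 0 on |11>.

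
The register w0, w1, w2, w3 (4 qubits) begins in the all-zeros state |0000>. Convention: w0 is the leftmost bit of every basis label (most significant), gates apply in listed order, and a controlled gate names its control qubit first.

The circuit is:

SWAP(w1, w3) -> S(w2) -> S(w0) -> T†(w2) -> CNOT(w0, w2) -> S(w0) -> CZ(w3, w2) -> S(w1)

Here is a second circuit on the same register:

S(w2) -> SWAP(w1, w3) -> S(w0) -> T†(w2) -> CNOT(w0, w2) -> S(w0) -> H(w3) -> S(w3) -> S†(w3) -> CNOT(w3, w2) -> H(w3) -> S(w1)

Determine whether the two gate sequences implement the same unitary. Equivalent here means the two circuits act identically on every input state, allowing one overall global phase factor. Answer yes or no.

No: there is an input state on which the two circuits produce genuinely different outputs (not merely differing by a phase).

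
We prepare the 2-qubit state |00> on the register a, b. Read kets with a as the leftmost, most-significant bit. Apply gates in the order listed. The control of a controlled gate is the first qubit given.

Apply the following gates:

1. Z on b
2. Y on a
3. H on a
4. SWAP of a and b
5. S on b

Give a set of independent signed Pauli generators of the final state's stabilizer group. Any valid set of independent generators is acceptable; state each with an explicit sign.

One valid set of independent stabilizer generators is -IY, +ZI (any independent generating set of the same group is equally correct).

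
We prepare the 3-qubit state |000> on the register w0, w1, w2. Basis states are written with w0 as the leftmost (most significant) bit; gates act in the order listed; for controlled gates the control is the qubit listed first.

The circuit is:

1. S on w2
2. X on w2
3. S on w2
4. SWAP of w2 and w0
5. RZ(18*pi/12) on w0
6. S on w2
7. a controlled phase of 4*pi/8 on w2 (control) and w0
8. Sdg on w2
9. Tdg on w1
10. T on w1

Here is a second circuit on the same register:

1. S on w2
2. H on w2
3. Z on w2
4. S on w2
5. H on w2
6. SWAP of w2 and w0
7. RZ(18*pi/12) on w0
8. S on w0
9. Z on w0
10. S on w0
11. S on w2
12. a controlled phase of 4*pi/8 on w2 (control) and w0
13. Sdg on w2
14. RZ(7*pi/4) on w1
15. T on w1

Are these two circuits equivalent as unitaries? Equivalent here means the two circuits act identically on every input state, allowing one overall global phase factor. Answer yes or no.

No, they are not equivalent — no single phase factor reconciles the two unitaries.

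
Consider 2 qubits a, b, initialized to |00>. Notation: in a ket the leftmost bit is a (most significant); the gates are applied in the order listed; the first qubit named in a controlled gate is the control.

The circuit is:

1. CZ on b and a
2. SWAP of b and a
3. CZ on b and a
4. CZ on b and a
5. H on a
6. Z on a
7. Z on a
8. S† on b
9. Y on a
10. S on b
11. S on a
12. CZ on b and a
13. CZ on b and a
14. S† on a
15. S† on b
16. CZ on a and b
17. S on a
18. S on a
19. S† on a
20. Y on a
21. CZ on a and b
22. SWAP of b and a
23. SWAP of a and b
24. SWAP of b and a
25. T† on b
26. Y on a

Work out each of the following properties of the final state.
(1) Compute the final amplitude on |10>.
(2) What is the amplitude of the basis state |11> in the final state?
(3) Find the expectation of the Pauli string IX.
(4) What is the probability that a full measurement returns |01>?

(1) The amplitude on |10> is -sqrt(2)/2. Key observation: the block from step 10 through step 15 cancels to the identity and can be dropped.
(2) |11> carries amplitude sqrt(2)*exp(I*pi/4)/2 in the final state.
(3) The expectation value of IX is -sqrt(2)/2.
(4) A full measurement returns |01> with probability 0.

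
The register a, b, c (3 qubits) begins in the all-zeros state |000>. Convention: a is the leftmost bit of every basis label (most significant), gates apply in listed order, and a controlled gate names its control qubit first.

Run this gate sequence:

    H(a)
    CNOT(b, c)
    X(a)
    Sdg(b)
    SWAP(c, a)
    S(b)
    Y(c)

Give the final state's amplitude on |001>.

The final state's coefficient on |001> equals sqrt(2)*I/2.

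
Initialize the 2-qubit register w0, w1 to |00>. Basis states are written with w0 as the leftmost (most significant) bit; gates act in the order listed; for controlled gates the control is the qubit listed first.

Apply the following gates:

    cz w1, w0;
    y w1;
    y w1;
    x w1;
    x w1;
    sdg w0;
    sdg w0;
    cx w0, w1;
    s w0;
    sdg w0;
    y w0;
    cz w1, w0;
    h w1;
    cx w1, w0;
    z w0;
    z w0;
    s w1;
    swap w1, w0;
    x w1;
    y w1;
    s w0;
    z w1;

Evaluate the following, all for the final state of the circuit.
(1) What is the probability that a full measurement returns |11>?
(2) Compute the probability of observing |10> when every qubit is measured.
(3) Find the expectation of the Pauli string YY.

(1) A full measurement returns |11> with probability 0.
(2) The probability of measuring |10> is 1/2.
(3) The expectation value of YY is -1.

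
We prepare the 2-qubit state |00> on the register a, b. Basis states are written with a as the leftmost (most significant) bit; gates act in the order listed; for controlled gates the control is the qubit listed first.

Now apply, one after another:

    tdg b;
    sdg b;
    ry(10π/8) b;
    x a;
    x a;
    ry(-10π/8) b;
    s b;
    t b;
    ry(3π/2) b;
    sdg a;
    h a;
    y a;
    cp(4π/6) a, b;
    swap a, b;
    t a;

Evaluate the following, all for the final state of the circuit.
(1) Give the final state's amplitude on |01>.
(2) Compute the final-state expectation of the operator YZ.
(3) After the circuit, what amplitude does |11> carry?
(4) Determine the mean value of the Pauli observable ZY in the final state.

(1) |01> carries amplitude -I/2 in the final state. Key observation: gates 1-8 undo each other exactly, leaving only the rest of the circuit to track.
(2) In the final state, YZ has expectation -3*sqrt(2)/8 + sqrt(6)/8.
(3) The amplitude on |11> is -exp(5*I*pi/12)/2.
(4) The observable ZY averages to sqrt(3)/4.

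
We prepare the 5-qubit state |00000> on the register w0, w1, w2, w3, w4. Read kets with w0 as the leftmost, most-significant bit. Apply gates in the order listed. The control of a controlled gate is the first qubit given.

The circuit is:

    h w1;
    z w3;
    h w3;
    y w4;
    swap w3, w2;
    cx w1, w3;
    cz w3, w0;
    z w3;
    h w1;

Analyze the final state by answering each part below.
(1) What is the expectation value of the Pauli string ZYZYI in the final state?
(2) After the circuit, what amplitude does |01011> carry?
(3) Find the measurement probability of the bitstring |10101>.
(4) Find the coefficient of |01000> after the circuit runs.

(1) In the final state, ZYZYI has expectation 0.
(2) The final state's coefficient on |01011> equals sqrt(2)*I/4.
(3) A full measurement returns |10101> with probability 0.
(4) |01000> carries amplitude 0 in the final state.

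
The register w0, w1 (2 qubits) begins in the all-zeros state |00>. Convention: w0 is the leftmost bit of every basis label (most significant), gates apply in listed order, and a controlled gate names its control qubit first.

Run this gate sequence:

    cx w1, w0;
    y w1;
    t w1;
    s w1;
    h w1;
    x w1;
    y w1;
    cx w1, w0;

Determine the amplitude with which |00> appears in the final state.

The final state's coefficient on |00> equals sqrt(2)*exp(3*I*pi/4)/2.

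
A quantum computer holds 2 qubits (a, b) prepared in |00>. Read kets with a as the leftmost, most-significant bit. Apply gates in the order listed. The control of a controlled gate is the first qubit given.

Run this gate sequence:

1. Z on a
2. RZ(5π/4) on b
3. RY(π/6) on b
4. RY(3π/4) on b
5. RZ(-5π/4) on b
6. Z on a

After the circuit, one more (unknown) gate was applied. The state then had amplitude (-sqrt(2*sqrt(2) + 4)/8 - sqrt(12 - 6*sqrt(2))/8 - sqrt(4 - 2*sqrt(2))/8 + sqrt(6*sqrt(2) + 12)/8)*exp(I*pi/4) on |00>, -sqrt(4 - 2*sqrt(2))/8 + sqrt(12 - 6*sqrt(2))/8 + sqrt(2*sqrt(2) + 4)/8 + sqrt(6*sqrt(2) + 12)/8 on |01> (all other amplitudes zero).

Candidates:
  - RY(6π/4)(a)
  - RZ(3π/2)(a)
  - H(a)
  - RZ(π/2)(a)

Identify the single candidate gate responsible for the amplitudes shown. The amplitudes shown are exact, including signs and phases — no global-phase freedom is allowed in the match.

The applied gate was RZ(3π/2)(a).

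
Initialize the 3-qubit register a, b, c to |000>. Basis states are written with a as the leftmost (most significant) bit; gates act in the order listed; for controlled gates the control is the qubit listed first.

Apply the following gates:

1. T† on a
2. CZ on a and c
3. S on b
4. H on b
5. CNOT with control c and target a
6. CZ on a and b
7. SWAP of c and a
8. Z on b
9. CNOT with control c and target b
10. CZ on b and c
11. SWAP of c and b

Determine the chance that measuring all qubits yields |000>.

Outcome |000> occurs with probability 1/2.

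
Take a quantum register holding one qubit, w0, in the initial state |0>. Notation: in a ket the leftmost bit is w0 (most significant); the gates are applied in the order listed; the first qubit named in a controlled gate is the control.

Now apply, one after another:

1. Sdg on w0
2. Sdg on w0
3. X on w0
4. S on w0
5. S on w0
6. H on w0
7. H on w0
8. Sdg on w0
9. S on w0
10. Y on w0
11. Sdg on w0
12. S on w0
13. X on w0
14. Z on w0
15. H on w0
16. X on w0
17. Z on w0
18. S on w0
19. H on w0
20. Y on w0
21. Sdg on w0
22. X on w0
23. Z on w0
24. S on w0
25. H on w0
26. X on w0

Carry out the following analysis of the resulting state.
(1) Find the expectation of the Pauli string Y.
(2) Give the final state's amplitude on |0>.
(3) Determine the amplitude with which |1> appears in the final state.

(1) The observable Y averages to 1.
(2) |0> carries amplitude sqrt(2)*I/2 in the final state.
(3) |1> carries amplitude -sqrt(2)/2 in the final state.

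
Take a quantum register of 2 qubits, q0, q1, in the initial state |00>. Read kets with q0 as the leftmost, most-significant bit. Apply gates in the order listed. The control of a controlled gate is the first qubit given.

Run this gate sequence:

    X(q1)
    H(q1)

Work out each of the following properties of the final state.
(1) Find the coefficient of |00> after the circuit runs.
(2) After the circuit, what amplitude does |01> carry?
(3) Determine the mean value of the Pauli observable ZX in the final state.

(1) The final state's coefficient on |00> equals sqrt(2)/2.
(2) |01> carries amplitude -sqrt(2)/2 in the final state.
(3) In the final state, ZX has expectation -1.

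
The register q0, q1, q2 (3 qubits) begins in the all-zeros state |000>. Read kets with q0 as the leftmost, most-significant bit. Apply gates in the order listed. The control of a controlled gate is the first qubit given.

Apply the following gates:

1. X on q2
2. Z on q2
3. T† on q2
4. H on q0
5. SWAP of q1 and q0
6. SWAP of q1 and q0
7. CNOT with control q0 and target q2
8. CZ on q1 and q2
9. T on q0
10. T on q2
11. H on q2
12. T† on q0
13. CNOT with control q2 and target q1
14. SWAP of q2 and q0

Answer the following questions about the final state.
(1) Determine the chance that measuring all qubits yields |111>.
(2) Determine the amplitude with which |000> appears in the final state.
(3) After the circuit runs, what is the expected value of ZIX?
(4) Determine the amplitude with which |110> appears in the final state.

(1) A full measurement returns |111> with probability 1/4.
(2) |000> carries amplitude -1/2 in the final state.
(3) The expectation value of ZIX is sqrt(2)/2.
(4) The final state's coefficient on |110> equals 1/2.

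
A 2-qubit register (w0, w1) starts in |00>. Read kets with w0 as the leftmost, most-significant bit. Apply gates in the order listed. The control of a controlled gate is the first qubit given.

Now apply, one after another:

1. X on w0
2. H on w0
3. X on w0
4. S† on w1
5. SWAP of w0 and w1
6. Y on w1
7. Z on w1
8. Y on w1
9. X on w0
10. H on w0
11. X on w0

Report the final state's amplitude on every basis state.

The final amplitudes are -1/2 on |00>, -1/2 on |01>, 1/2 on |10>, 1/2 on |11>.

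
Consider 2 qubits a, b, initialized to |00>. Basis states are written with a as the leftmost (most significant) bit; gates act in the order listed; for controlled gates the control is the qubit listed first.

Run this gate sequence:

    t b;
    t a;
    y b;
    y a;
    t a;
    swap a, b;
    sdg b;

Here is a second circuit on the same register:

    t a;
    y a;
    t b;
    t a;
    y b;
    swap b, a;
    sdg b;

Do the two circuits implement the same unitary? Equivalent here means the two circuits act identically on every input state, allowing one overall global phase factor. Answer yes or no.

Yes: on every input state the two circuits agree up to one overall phase factor.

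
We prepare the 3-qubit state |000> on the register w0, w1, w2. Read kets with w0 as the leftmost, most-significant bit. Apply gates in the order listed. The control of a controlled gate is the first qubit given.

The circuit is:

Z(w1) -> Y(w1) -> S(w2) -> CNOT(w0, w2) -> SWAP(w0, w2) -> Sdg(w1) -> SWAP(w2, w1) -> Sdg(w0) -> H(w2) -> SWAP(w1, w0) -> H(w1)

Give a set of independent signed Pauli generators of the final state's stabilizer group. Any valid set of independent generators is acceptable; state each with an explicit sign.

One valid set of independent stabilizer generators is +IXI, -IIX, +ZII (any independent generating set of the same group is equally correct).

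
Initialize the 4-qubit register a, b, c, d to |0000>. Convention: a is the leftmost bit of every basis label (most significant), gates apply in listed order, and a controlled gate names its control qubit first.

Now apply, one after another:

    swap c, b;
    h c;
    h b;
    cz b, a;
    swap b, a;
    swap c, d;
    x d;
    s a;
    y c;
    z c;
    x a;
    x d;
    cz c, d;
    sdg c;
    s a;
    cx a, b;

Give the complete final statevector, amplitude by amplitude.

The resulting statevector has amplitude -I/2 on |0010>, I/2 on |0011>, -I/2 on |1110>, I/2 on |1111>, and 0 on every other basis state.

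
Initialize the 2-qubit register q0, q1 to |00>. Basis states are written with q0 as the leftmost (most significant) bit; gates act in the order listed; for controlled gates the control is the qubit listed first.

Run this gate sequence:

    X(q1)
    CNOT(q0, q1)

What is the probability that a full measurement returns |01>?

The probability of measuring |01> is 1.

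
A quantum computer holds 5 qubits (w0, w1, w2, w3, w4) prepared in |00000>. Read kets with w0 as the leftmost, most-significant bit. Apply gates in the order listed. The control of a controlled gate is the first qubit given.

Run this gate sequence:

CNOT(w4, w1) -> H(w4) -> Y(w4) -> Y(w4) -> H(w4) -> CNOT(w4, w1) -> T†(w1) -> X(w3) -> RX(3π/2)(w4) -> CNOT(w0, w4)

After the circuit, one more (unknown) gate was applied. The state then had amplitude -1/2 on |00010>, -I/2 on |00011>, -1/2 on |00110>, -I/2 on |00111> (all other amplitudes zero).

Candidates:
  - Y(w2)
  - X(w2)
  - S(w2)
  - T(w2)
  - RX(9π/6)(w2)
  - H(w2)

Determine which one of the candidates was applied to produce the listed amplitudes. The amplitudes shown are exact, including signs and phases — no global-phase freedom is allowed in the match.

The unique candidate consistent with the amplitudes is H(w2). Key observation: steps 1-6 multiply out to the identity, so the circuit reduces to the remaining gates.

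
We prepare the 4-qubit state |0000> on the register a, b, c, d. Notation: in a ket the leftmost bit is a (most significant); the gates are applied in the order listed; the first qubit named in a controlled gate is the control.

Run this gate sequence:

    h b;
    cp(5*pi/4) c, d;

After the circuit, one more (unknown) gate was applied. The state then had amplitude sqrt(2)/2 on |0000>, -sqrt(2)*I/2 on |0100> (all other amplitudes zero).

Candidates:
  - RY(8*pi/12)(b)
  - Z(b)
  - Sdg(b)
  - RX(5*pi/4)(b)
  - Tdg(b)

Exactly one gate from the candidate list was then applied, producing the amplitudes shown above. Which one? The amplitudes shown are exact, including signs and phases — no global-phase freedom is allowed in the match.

The applied gate was Sdg(b).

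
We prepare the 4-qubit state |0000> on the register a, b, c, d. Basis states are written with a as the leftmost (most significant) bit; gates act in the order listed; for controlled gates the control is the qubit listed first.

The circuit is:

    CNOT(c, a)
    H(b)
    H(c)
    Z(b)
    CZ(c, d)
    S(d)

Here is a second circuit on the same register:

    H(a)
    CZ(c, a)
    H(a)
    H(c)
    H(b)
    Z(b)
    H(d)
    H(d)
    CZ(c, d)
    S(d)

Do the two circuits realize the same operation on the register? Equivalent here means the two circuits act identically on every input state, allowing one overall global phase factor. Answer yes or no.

Yes, they are equivalent — the unitaries differ by at most a global phase.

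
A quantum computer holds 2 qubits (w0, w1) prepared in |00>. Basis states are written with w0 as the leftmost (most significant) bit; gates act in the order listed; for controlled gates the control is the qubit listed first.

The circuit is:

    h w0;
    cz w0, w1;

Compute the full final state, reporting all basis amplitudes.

The resulting statevector has amplitude sqrt(2)/2 on |00>, 0 on |01>, sqrt(2)/2 on |10>, 0 on |11>.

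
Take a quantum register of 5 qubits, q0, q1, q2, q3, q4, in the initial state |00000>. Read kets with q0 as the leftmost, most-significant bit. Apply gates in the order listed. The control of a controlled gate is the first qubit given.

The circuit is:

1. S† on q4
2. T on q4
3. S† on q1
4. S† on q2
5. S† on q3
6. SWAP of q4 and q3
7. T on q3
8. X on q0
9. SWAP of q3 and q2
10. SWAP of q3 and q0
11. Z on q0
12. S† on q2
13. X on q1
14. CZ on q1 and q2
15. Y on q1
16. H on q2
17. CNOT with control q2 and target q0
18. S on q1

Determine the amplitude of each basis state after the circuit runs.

The resulting statevector has amplitude -sqrt(2)*I/2 on |00010>, -sqrt(2)*I/2 on |10110>, and 0 on every other basis state.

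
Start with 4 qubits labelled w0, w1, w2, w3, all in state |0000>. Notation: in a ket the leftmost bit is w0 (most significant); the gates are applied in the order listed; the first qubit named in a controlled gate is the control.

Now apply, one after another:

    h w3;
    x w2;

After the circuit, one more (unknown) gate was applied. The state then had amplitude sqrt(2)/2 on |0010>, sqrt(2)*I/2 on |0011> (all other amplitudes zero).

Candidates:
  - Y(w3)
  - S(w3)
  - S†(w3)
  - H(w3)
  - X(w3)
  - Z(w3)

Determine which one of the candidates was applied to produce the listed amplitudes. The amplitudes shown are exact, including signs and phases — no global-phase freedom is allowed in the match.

The applied gate was S(w3).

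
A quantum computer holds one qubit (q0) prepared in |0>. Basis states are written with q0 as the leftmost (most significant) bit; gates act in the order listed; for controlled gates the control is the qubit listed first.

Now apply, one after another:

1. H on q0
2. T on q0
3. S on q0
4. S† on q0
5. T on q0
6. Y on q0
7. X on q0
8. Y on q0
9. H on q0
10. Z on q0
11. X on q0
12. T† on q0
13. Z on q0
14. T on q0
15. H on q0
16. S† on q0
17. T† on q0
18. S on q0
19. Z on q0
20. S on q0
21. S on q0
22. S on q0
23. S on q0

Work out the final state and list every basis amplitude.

The final amplitudes are sqrt(2)*I/2 on |0>, -sqrt(2)*exp(3*I*pi/4)/2 on |1>. Key observation: steps 20-23 multiply out to the identity, so the circuit reduces to the remaining gates.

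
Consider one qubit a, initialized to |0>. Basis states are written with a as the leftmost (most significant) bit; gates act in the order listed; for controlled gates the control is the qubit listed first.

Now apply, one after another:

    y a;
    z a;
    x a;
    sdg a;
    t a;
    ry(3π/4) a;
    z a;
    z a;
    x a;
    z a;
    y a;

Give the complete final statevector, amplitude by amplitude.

After the circuit, the state carries amplitude sqrt(2 - sqrt(2))/2 on |0>, sqrt(sqrt(2) + 2)/2 on |1>.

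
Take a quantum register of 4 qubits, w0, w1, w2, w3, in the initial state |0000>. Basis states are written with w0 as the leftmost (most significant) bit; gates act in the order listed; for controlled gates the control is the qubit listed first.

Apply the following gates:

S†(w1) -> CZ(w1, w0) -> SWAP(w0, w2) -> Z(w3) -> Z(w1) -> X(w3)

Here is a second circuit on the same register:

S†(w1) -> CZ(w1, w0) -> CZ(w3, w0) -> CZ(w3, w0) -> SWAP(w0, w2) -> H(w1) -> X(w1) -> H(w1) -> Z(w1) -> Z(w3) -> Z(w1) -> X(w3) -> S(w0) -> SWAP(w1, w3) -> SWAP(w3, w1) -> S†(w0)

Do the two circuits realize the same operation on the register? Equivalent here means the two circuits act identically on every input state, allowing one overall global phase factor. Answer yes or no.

Yes — the two circuits implement the same unitary up to a global phase.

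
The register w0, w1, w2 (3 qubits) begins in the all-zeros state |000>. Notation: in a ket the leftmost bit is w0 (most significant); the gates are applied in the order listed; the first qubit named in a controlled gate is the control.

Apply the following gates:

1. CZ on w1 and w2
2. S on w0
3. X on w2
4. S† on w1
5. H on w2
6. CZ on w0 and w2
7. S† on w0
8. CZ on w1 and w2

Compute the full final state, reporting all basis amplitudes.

The final amplitudes are sqrt(2)/2 on |000>, -sqrt(2)/2 on |001>, and 0 on every other basis state.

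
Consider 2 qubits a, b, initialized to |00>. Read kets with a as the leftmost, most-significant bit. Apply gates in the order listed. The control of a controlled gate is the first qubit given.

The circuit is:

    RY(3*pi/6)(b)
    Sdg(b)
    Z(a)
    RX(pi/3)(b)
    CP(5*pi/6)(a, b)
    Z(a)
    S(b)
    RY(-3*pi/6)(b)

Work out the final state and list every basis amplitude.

The resulting statevector has amplitude sqrt(3)/2 on |00>, 1/2 on |01>, 0 on |10>, 0 on |11>.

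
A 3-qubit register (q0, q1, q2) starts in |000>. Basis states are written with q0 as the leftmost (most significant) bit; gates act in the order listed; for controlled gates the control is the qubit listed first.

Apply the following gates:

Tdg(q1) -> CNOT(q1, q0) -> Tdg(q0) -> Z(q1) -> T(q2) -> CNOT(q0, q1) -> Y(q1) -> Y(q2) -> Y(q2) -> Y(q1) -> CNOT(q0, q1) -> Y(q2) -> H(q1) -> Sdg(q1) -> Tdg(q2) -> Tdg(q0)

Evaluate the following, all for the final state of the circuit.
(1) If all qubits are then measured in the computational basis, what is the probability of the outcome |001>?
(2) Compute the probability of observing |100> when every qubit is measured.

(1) The probability of measuring |001> is 1/2. Key observation: the block from step 6 through step 11 cancels to the identity and can be dropped.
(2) Outcome |100> occurs with probability 0.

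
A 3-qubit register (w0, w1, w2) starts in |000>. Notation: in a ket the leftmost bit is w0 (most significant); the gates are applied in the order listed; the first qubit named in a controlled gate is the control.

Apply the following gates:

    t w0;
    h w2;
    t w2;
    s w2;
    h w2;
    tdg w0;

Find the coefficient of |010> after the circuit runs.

The final state's coefficient on |010> equals 0.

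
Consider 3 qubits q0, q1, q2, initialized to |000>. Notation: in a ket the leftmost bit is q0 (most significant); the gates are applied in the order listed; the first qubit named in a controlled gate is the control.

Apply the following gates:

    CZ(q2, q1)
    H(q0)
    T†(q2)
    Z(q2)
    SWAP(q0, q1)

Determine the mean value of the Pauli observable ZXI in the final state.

The expectation value of ZXI is 1.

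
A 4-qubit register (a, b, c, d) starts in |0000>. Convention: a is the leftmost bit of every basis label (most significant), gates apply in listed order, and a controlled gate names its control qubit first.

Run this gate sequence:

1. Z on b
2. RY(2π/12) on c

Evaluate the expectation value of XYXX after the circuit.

The expectation value of XYXX is 0.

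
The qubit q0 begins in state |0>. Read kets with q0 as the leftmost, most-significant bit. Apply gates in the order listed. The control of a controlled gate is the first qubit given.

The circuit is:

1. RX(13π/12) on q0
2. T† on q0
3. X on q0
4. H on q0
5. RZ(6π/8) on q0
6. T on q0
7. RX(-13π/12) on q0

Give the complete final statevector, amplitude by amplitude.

After the circuit, the state carries amplitude sqrt(2)*exp(-3*I*pi/8)/4 + sqrt(3)*I*exp(5*I*pi/8)/8 + sqrt(3)*I*exp(-5*I*pi/8)/8 - sqrt(2)*I*sqrt(1/2 - sqrt(2)/4)*sqrt(sqrt(2)/4 + 1/2)*exp(-5*I*pi/8)/4 - sqrt(2)*I*sqrt(1/2 - sqrt(2)/4)*sqrt(sqrt(2)/4 + 1/2)*exp(5*I*pi/8)/4 - exp(-3*I*pi/8)/8 + exp(3*I*pi/8)/8 - sqrt(6)*sqrt(1/2 - sqrt(2)/4)*sqrt(sqrt(2)/4 + 1/2)*exp(-3*I*pi/8)/4 + sqrt(6)*sqrt(1/2 - sqrt(2)/4)*sqrt(sqrt(2)/4 + 1/2)*exp(3*I*pi/8)/4 + sqrt(2)*exp(3*I*pi/8)/4 on |0>, sqrt(2)*exp(-5*I*pi/8)/4 - sqrt(2)*exp(5*I*pi/8)/4 + sqrt(6)*sqrt(1/2 - sqrt(2)/4)*sqrt(sqrt(2)/4 + 1/2)*exp(-5*I*pi/8)/4 + exp(-5*I*pi/8)/8 - sqrt(3)*I*exp(-3*I*pi/8)/8 - sqrt(2)*I*sqrt(1/2 - sqrt(2)/4)*sqrt(sqrt(2)/4 + 1/2)*exp(3*I*pi/8)/4 + sqrt(2)*I*sqrt(1/2 - sqrt(2)/4)*sqrt(sqrt(2)/4 + 1/2)*exp(-3*I*pi/8)/4 + sqrt(3)*I*exp(3*I*pi/8)/8 + exp(5*I*pi/8)/8 + sqrt(6)*sqrt(1/2 - sqrt(2)/4)*sqrt(sqrt(2)/4 + 1/2)*exp(5*I*pi/8)/4 on |1>.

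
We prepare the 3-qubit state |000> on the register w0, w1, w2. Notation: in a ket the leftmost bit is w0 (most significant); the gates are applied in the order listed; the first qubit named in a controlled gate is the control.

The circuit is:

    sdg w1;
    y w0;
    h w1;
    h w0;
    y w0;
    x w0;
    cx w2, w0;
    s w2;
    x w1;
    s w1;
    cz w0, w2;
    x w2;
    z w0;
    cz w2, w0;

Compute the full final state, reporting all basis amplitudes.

After the circuit, the state carries amplitude 0 on |000>, -1/2 on |001>, 0 on |010>, -I/2 on |011>, 0 on |100>, -1/2 on |101>, 0 on |110>, -I/2 on |111>.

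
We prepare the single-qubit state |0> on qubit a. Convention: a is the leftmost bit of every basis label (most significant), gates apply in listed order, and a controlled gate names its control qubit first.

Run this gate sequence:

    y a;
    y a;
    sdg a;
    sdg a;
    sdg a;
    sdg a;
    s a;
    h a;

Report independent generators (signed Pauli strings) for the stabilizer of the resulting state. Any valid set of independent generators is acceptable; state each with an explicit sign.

One valid set of independent stabilizer generators is +X (any independent generating set of the same group is equally correct).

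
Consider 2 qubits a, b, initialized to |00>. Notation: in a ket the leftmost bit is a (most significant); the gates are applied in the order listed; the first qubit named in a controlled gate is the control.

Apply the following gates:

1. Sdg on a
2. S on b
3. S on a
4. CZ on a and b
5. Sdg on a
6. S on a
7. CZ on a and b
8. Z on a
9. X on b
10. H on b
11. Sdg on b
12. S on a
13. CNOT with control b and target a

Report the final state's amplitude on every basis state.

The final amplitudes are sqrt(2)/2 on |00>, 0 on |01>, 0 on |10>, sqrt(2)*I/2 on |11>. Key observation: the block from step 4 through step 7 cancels to the identity and can be dropped.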